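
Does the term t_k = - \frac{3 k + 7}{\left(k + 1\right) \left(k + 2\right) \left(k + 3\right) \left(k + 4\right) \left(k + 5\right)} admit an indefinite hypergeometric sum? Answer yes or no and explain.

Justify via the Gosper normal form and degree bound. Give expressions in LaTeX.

Yes. s_k = \frac{k \left(- k^{2} - 8 k - 19\right)}{12 \left(k^{3} + 8 k^{2} + 19 k + 12\right)}.

The ratio is (k + 1)*(3*k + 10)/((k + 6)*(3*k + 7)).
Normal form (A,B,C) = (k + 1, k + 6, k + 7/3).
Set up (k + 1)·f(k+1) − (k + 5)·f(k) − (k + 7/3) = 0.
d = 4 from the (1,1,1) case.
A polynomial solution: f(k) = k*(k + 2)*(k**2 + 8*k + 19)/36.
Certificate R = B(k−1)f/C = k*(k + 2)*(k + 5)*(k**2 + 8*k + 19)/(12*(3*k + 7)) gives s_k = k*(-k**2 - 8*k - 19)/(12*(k**3 + 8*k**2 + 19*k + 12)).
s_(k+1) − s_k = (-3*k - 7)/(k**5 + 15*k**4 + 85*k**3 + 225*k**2 + 274*k + 120) = t_k.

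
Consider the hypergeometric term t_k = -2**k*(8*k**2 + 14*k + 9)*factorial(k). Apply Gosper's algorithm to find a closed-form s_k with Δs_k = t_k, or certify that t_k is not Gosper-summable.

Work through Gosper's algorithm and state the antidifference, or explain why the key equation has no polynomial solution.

s_k = -2**k*(4*k + 1)*factorial(k)

r(k) = 2*(8*k**3 + 38*k**2 + 61*k + 31)/(8*k**2 + 14*k + 9) after simplifying.
Normal form (A,B,C) = (2*k + 2, 1, k**2 + 7*k/4 + 9/8).
Solve (2*k + 2)·f(k+1) − (1)·f(k) = k**2 + 7*k/4 + 9/8.
Degrees (1,0,2) ⇒ d ≤ 1.
Solving with deg f ≤ 1: f(k) = (4*k + 1)/8.
R(k) = B(k−1)·f(k)/C(k) = (4*k + 1)/(8*k**2 + 14*k + 9); s_k = R·t_k = -2**k*(4*k + 1)*factorial(k).
Δs = -2**k*(8*k**2 + 14*k + 9)*factorial(k), as required.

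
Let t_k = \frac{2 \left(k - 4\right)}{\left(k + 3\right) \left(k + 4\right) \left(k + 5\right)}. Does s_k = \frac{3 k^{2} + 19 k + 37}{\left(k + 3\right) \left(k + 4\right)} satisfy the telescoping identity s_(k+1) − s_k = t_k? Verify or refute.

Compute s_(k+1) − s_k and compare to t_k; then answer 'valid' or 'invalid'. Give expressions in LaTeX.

s_(k+1) = (19*k + 3*(k + 1)**2 + 56)/((k + 4)*(k + 5))
s_(k+1) − s_k = 2*(k - 4)/(k**3 + 12*k**2 + 47*k + 60)
(s_(k+1) − s_k) − t_k = 0

Valid: the claim telescopes to t_k.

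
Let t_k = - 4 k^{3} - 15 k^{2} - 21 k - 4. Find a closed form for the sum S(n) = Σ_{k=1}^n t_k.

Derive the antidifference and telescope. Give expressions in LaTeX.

Step 1: r(k) = (4*k**3 + 27*k**2 + 63*k + 44)/(4*k**3 + 15*k**2 + 21*k + 4).
A = 1, B = 1, C = k**3 + 15*k**2/4 + 21*k/4 + 1.
Need (1)·f(k+1) − (1)·f(k) = k**3 + 15*k**2/4 + 21*k/4 + 1.
Degrees (0,0,3) ⇒ d ≤ 4.
Coefficient equations give f(k) = k*(k**3 + 3*k**2 + 4*k - 4)/4.
Certificate R = B(k−1)f/C = k*(k**3 + 3*k**2 + 4*k - 4)/(4*k**3 + 15*k**2 + 21*k + 4) gives s_k = k*(-k**3 - 3*k**2 - 4*k + 4).
s_(k+1) − s_k = -4*k**3 - 15*k**2 - 21*k - 4 = t_k.
Σ_(k=1)^n t_k = s_(n+1) − s_(1) = (-n**4 - 7*n**3 - 19*n**2 - 17*n - 4) − (-4), i.e. n*(-n**3 - 7*n**2 - 19*n - 17).

S(n) = n \left(- n^{3} - 7 n^{2} - 19 n - 17\right)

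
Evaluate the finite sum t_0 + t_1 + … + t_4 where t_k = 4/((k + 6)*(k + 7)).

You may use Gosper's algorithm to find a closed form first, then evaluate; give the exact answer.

Step 1: r(k) = (k + 6)/(k + 8).
Gosper form: A/B · C(k+1)/C(k) with A=k + 6, B=k + 8, C=1.
Solve (k + 6)·f(k+1) − (k + 7)·f(k) = 1.
Degrees (1,1,0) ⇒ d ≤ 1.
A polynomial solution: f(k) = k/6.
Get s_k = R·t_k = 2*k/(3*(k + 6)) with R(k) = B(k−1)f(k)/C(k) = k*(k + 7)/6.
Δs = 4/(k**2 + 13*k + 42), as required.
Evaluate s at k=5 and k=0: 10/33 and 0; difference 10/33.

Σ = 10/33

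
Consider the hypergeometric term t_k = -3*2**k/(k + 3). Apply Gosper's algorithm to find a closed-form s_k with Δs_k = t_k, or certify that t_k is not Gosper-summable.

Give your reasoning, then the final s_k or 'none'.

none — t_k is not Gosper-summable

t_(k+1)/t_k = 2*(k + 3)/(k + 4).
Normal form (A,B,C) = (2*k + 6, k + 4, 1).
f must satisfy (2*k + 6)·f(k+1) − (k + 3)·f(k) = 1.
deg f ≤ -1 (via 1,1,0).
deg f ≤ -1 is impossible — no certificate.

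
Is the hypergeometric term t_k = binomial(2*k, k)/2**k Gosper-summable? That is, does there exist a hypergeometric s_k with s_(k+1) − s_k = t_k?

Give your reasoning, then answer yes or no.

No; the degree bound rules out any f.

Ratio r(k) = (2*k + 1)/(k + 1).
Factor: A=2*k + 1; B=k + 1; C=1.
Need (2*k + 1)·f(k+1) − (k)·f(k) = 1.
deg f ≤ -1 (via 1,1,0).
d = -1 < 0 ⇒ no nonzero polynomial f; not summable.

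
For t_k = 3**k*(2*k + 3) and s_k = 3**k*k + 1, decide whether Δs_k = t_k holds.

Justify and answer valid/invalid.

s_(k+1) = 3**(k + 1)*(k + 1) + 1
s_(k+1) − s_k = 3**k*(2*k + 3)
(s_(k+1) − s_k) − t_k = 0

valid (s_(k+1) − s_k reduces to t_k)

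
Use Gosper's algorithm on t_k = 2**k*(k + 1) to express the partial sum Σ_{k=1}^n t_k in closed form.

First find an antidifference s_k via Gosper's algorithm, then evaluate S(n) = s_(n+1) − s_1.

S(n) = 2**(n + 1)*n

Ratio r(k) = 2*(k + 2)/(k + 1).
Normal form (A,B,C) = (2, 1, k + 1).
Solve (2)·f(k+1) − (1)·f(k) = k + 1.
From deg A=0, deg B=0, deg C=1: d=1.
Match coefficients ⇒ f(k) = k - 1.
R(k) = B(k−1)·f(k)/C(k) = (k - 1)/(k + 1); s_k = R·t_k = 2**k*(k - 1).
s_(k+1) − s_k = 2**k*(k + 1) = t_k.
s_(n+1) = 2**(n + 1)*n and s_(1) = 0, so S(n) = 2**(n + 1)*n.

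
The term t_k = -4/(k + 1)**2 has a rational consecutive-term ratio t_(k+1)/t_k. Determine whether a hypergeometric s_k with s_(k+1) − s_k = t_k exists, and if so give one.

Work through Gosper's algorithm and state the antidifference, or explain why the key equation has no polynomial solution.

The ratio is (k + 1)**2/(k + 2)**2.
A = k**2 + 2*k + 1, B = k**2 + 4*k + 4, C = 1.
f must satisfy (k**2 + 2*k + 1)·f(k+1) − (k**2 + 2*k + 1)·f(k) = 1.
d = 0 from the (2,2,0) case.
Write f(k) = c0. Then LHS − RHS = -1, requiring -1 = 0: contradictory. No certificate.

none — t_k is not Gosper-summable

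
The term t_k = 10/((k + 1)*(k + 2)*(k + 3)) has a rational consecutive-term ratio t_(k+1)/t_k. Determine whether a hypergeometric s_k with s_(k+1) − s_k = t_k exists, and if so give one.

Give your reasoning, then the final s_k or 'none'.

s_k = 5*k*(k + 3)/(2*(k + 1)*(k + 2))

Step 1: r(k) = (k + 1)/(k + 4).
Gosper form: A/B · C(k+1)/C(k) with A=k + 1, B=k + 4, C=1.
f must satisfy (k + 1)·f(k+1) − (k + 3)·f(k) = 1.
d = 2 from the (1,1,0) case.
Match coefficients ⇒ f(k) = k*(k + 3)/4.
Then R = B(k−1)f/C = k*(k + 3)**2/4, so s_k = R(k)·t_k = 5*k*(k + 3)/(2*(k + 1)*(k + 2)).
s_(k+1) − s_k = 10/(k**3 + 6*k**2 + 11*k + 6) = t_k.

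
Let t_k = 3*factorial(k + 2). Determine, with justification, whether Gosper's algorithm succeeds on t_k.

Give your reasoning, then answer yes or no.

No — t_k has no hypergeometric antidifference.

t_(k+1)/t_k = k + 3.
Factor: A=k + 3; B=1; C=1.
Need (k + 3)·f(k+1) − (1)·f(k) = 1.
Bound: deg f ≤ -1.
Bound -1 < 0, so the key equation has no polynomial solution.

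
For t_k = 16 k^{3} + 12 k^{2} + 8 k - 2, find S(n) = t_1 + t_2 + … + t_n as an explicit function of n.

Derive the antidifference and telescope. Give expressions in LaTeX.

Compute t_(k+1)/t_k: get (8*k**3 + 30*k**2 + 40*k + 17)/(8*k**3 + 6*k**2 + 4*k - 1).
Factor: A=1; B=1; C=k**3 + 3*k**2/4 + k/2 - 1/8.
Set up (1)·f(k+1) − (1)·f(k) − (k**3 + 3*k**2/4 + k/2 - 1/8) = 0.
From deg A=0, deg B=0, deg C=3: d=4.
Match coefficients ⇒ f(k) = k*(2*k**3 - 2*k**2 + k - 2)/8.
R(k) = B(k−1)·f(k)/C(k) = k*(2*k**3 - 2*k**2 + k - 2)/(8*k**3 + 6*k**2 + 4*k - 1); s_k = R·t_k = 2*k*(2*k**3 - 2*k**2 + k - 2).
Δs = 16*k**3 + 12*k**2 + 8*k - 2, as required.
Σ_(k=1)^n t_k = s_(n+1) − s_(1) = (4*n**4 + 12*n**3 + 14*n**2 + 4*n - 2) − (-2), i.e. 2*n*(2*n**3 + 6*n**2 + 7*n + 2).

S(n) = 2 n \left(2 n^{3} + 6 n^{2} + 7 n + 2\right)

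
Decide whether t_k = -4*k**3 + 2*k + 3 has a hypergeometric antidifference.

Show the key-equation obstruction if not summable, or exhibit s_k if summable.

Yes. s_k = k*(-k**3 + 2*k**2 + 2).

The ratio is (2*k - 4*(k + 1)**3 + 5)/(-4*k**3 + 2*k + 3).
So A=1 and B=1, with C=k**3 - k/2 - 3/4.
Set up (1)·f(k+1) − (1)·f(k) − (k**3 - k/2 - 3/4) = 0.
d = 4 from the (0,0,3) case.
Solving with deg f ≤ 4: f(k) = k*(k**3 - 2*k**2 - 2)/4.
R(k) = B(k−1)·f(k)/C(k) = k*(k**3 - 2*k**2 - 2)/(4*k**3 - 2*k - 3); s_k = R·t_k = k*(-k**3 + 2*k**2 + 2).
Check: Δs_k = -4*k**3 + 2*k + 3. ✓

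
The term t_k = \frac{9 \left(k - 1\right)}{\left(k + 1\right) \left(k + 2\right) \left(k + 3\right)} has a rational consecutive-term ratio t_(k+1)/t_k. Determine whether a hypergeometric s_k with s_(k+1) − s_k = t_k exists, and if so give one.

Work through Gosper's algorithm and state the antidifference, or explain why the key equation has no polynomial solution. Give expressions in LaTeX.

r(k) = k*(k + 1)/((k - 1)*(k + 4)) after simplifying.
Factor: A=k + 1; B=k + 4; C=k - 1.
f must satisfy (k + 1)·f(k+1) − (k + 3)·f(k) = k - 1.
d = 2 from the (1,1,1) case.
Match coefficients ⇒ f(k) = -k.
Then R = B(k−1)f/C = -k*(k + 3)/(k - 1), so s_k = R(k)·t_k = -9*k/((k + 1)*(k + 2)).
Verify: 9*(k - 1)/(k**3 + 6*k**2 + 11*k + 6) matches t_k.

s_k = - \frac{9 k}{\left(k + 1\right) \left(k + 2\right)}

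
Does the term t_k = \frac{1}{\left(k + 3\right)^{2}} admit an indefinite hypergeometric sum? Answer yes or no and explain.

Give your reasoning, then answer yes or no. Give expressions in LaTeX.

t_(k+1)/t_k = (k + 3)**2/(k + 4)**2.
Normal form (A,B,C) = (k**2 + 6*k + 9, k**2 + 8*k + 16, 1).
Key eq: (k**2 + 6*k + 9)·f(k+1) = (k**2 + 6*k + 9)·f(k) + (1).
Degrees (2,2,0) ⇒ d ≤ 0.
Put f(k) = c0: A·f(k+1) − B(k−1)·f(k) − C = -1; need -1 = 0 — inconsistent ⇒ no f, not summable.

No; the coefficient equations for f are inconsistent.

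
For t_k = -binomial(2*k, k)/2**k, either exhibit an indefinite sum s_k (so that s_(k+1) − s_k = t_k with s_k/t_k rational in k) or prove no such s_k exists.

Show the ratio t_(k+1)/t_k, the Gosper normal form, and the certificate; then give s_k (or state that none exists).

Compute t_(k+1)/t_k: get (2*k + 1)/(k + 1).
So A=2*k + 1 and B=k + 1, with C=1.
Solve (2*k + 1)·f(k+1) − (k)·f(k) = 1.
deg f ≤ -1 (via 1,1,0).
Negative degree bound (-1): no f exists, t_k not Gosper-summable.

none — t_k is not Gosper-summable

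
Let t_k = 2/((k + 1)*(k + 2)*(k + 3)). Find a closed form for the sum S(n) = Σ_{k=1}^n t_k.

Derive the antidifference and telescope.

Compute t_(k+1)/t_k: get (k + 1)/(k + 4).
Take A(k)=k + 1, B(k)=k + 4, C(k)=1.
Solve (k + 1)·f(k+1) − (k + 3)·f(k) = 1.
Degrees (1,1,0) ⇒ d ≤ 2.
Solving with deg f ≤ 2: f(k) = k*(k + 3)/4.
R(k) = B(k−1)·f(k)/C(k) = k*(k + 3)**2/4; s_k = R·t_k = k*(k + 3)/(2*(k + 1)*(k + 2)).
Verify: 2/(k**3 + 6*k**2 + 11*k + 6) matches t_k.
s_(n+1) = (n**2 + 5*n + 4)/(2*(n**2 + 5*n + 6)) and s_(1) = 1/3, so S(n) = n*(n + 5)/(6*(n**2 + 5*n + 6)).

S(n) = n*(n + 5)/(6*(n**2 + 5*n + 6))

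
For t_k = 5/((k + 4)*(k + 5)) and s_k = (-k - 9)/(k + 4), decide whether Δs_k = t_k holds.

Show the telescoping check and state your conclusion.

s_(k+1) = (-k - 10)/(k + 5)
s_(k+1) − s_k = 5/(k**2 + 9*k + 20)
(s_(k+1) − s_k) − t_k = 0

valid; difference matches t_k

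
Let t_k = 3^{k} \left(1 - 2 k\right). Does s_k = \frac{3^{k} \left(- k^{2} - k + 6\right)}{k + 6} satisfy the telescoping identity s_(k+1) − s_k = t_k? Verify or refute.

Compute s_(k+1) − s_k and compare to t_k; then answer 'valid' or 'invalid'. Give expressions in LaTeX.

s_(k+1) = 3**(k + 1)*(-k - (k + 1)**2 + 5)/(k + 7)
s_(k+1) − s_k = 3**k*(-2*k**3 - 19*k**2 - 41*k + 30)/(k**2 + 13*k + 42)
(s_(k+1) − s_k) − t_k = 6*3**k*(k**2 + 5*k - 2)/(k**2 + 13*k + 42)

Invalid: residual \frac{6 \cdot 3^{k} \left(k^{2} + 5 k - 2\right)}{k^{2} + 13 k + 42} ≠ 0.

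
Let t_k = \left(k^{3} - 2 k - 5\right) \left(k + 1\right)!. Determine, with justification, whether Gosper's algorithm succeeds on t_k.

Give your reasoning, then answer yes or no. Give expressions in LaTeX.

Compute t_(k+1)/t_k: get (k + 2)*(2*k - (k + 1)**3 + 7)/(-k**3 + 2*k + 5).
Normal form (A,B,C) = (k + 2, 1, k**3 - 2*k - 5).
Need (k + 2)·f(k+1) − (1)·f(k) = k**3 - 2*k - 5.
d = 2 from the (1,0,3) case.
Match coefficients ⇒ f(k) = k**2 - 3*k - 1.
R(k) = B(k−1)·f(k)/C(k) = (k**2 - 3*k - 1)/(k**3 - 2*k - 5); s_k = R·t_k = (k**2 - 3*k - 1)*factorial(k + 1).
s_(k+1) − s_k = (k**3 - 2*k - 5)*factorial(k + 1) = t_k.

Yes. s_k = \left(k^{2} - 3 k - 1\right) \left(k + 1\right)!.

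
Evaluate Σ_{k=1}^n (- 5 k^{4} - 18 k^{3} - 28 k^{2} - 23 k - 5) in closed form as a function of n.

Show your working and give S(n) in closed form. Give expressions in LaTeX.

S(n) = n \left(- n^{4} - 7 n^{3} - 20 n^{2} - 30 n - 21\right)

The ratio is (5*k**4 + 38*k**3 + 112*k**2 + 153*k + 79)/(5*k**4 + 18*k**3 + 28*k**2 + 23*k + 5).
So A=1 and B=1, with C=k**4 + 18*k**3/5 + 28*k**2/5 + 23*k/5 + 1.
Set up (1)·f(k+1) − (1)·f(k) − (k**4 + 18*k**3/5 + 28*k**2/5 + 23*k/5 + 1) = 0.
Degrees (0,0,4) ⇒ d ≤ 5.
Solve for f: f(k) = k*(k**4 + 2*k**3 + 2*k**2 + 2*k - 2)/5 (degree 5 ≤ 5).
Then R = B(k−1)f/C = k*(k**4 + 2*k**3 + 2*k**2 + 2*k - 2)/(5*k**4 + 18*k**3 + 28*k**2 + 23*k + 5), so s_k = R(k)·t_k = k*(-k**4 - 2*k**3 - 2*k**2 - 2*k + 2).
s_(k+1) − s_k = -5*k**4 - 18*k**3 - 28*k**2 - 23*k - 5 = t_k.
s_(n+1) = -n**5 - 7*n**4 - 20*n**3 - 30*n**2 - 21*n - 5 and s_(1) = -5, so S(n) = n*(-n**4 - 7*n**3 - 20*n**2 - 30*n - 21).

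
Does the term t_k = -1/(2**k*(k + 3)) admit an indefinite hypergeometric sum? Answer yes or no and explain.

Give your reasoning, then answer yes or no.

No; the degree bound rules out any f.

Ratio r(k) = (k + 3)/(2*(k + 4)).
Take A(k)=k/2 + 3/2, B(k)=k + 4, C(k)=1.
Set up (k/2 + 3/2)·f(k+1) − (k + 3)·f(k) − (1) = 0.
deg f ≤ -1 (via 1,1,0).
deg f ≤ -1 is impossible — no certificate.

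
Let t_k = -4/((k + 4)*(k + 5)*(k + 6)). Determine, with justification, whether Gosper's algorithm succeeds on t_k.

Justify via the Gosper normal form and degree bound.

The ratio is (k + 4)/(k + 7).
Factor: A=k + 4; B=k + 7; C=1.
Set up (k + 4)·f(k+1) − (k + 6)·f(k) − (1) = 0.
d = 2 from the (1,1,0) case.
Solve for f: f(k) = k*(k + 9)/40 (degree 2 ≤ 2).
So s_k = (B(k−1)f/C)·t_k = (k*(k + 6)*(k + 9)/40)·t_k = k*(-k - 9)/(10*(k + 4)*(k + 5)).
s_(k+1) − s_k = -4/(k**3 + 15*k**2 + 74*k + 120) = t_k.

Yes. s_k = k*(-k - 9)/(10*(k + 4)*(k + 5)).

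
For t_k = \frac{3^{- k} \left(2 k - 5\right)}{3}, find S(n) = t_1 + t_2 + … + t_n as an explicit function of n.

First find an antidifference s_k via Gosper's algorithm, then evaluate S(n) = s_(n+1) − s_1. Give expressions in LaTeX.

Compute t_(k+1)/t_k: get (2*k - 3)/(3*(2*k - 5)).
Take A(k)=1/3, B(k)=1, C(k)=k - 5/2.
Key eq: (1/3)·f(k+1) = (1)·f(k) + (k - 5/2).
Bound: deg f ≤ 1.
Solving with deg f ≤ 1: f(k) = -3*(k - 2)/2.
R(k) = B(k−1)·f(k)/C(k) = -3*(k - 2)/(2*k - 5); s_k = R·t_k = (2 - k)/3**k.
Check: Δs_k = (2*k - 5)/(3*3**k). ✓
Σ_(k=1)^n t_k = s_(n+1) − s_(1) = (3**(-n - 1)*(1 - n)) − (1/3), i.e. 3**(-n - 1)*(-3**n - n + 1).

S(n) = 3^{- n - 1} \left(- 3^{n} - n + 1\right)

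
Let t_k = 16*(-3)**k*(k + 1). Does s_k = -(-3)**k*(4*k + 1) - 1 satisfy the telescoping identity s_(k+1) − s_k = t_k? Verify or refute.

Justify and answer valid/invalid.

Valid — Δs_k = t_k.

s_(k+1) = 3*(-3)**k*(4*k + 5) - 1
s_(k+1) − s_k = 16*(-3)**k*(k + 1)
(s_(k+1) − s_k) − t_k = 0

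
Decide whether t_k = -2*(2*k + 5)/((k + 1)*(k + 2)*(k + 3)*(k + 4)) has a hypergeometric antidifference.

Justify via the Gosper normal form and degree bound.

Yes. s_k = 2*k*(-k - 4)/(3*(k**2 + 4*k + 3)).

Ratio r(k) = (k + 1)*(2*k + 7)/((k + 5)*(2*k + 5)).
So A=k + 1 and B=k + 5, with C=k + 5/2.
Need (k + 1)·f(k+1) − (k + 4)·f(k) = k + 5/2.
From deg A=1, deg B=1, deg C=1: d=3.
A polynomial solution: f(k) = k*(k + 2)*(k + 4)/6.
Then R = B(k−1)f/C = k*(k + 2)*(k + 4)**2/(3*(2*k + 5)), so s_k = R(k)·t_k = 2*k*(-k - 4)/(3*(k**2 + 4*k + 3)).
s_(k+1) − s_k = 2*(-2*k - 5)/(k**4 + 10*k**3 + 35*k**2 + 50*k + 24) = t_k.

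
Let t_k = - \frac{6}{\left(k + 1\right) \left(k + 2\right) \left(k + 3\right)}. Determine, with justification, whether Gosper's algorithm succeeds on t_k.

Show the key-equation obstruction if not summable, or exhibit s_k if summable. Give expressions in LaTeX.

The ratio is (k + 1)/(k + 4).
A = k + 1, B = k + 4, C = 1.
Solve (k + 1)·f(k+1) − (k + 3)·f(k) = 1.
From deg A=1, deg B=1, deg C=0: d=2.
Solving with deg f ≤ 2: f(k) = k*(k + 3)/4.
Certificate R = B(k−1)f/C = k*(k + 3)**2/4 gives s_k = 3*k*(-k - 3)/(2*(k + 1)*(k + 2)).
s_(k+1) − s_k = -6/(k**3 + 6*k**2 + 11*k + 6) = t_k.

Yes. s_k = \frac{3 k \left(- k - 3\right)}{2 \left(k + 1\right) \left(k + 2\right)}.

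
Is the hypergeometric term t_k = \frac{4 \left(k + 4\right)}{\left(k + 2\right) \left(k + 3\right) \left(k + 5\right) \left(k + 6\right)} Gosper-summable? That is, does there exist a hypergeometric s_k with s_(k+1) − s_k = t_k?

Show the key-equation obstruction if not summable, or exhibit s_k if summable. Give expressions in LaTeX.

Yes. s_k = \frac{k \left(k + 7\right)}{5 \left(k^{2} + 7 k + 10\right)}.

Ratio r(k) = (k + 2)*(k + 5)**2/((k + 4)**2*(k + 7)).
Gosper form: A/B · C(k+1)/C(k) with A=k + 2, B=k + 7, C=k**2 + 8*k + 16.
f must satisfy (k + 2)·f(k+1) − (k + 6)·f(k) = k**2 + 8*k + 16.
From deg A=1, deg B=1, deg C=2: d=4.
A polynomial solution: f(k) = k*(k + 3)*(k + 4)*(k + 7)/20.
Certificate R = B(k−1)f/C = k*(k + 3)*(k + 6)*(k + 7)/(20*(k + 4)) gives s_k = k*(k + 7)/(5*(k**2 + 7*k + 10)).
Verify: 4*(k + 4)/(k**4 + 16*k**3 + 91*k**2 + 216*k + 180) matches t_k.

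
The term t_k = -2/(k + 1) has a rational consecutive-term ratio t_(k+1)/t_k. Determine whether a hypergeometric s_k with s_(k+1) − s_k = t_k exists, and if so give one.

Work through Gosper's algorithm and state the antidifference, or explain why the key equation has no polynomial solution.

Ratio r(k) = (k + 1)/(k + 2).
So A=k + 1 and B=k + 2, with C=1.
f must satisfy (k + 1)·f(k+1) − (k + 1)·f(k) = 1.
d = 0 from the (1,1,0) case.
Write f(k) = c0. Then LHS − RHS = -1, requiring -1 = 0: contradictory. No certificate.

none (Gosper's algorithm certifies no s_k)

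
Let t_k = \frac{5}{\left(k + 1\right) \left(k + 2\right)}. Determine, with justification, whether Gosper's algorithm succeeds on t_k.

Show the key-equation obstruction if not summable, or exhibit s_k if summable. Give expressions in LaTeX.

Yes. s_k = \frac{5 k}{k + 1}.

Ratio r(k) = (k + 1)/(k + 3).
So A=k + 1 and B=k + 3, with C=1.
Need (k + 1)·f(k+1) − (k + 2)·f(k) = 1.
deg f ≤ 1 (via 1,1,0).
A polynomial solution: f(k) = k.
So s_k = (B(k−1)f/C)·t_k = (k*(k + 2))·t_k = 5*k/(k + 1).
Verify: 5/(k**2 + 3*k + 2) matches t_k.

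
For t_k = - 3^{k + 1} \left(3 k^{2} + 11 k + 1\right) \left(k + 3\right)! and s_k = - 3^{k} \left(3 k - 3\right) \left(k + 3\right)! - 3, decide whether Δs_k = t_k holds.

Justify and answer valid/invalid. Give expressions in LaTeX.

valid (s_(k+1) − s_k reduces to t_k)

s_(k+1) = -3*3**(k + 1)*k*factorial(k + 4) - 3
s_(k+1) − s_k = -3**(k + 1)*(3*k**2 + 11*k + 1)*factorial(k + 3)
(s_(k+1) − s_k) − t_k = 0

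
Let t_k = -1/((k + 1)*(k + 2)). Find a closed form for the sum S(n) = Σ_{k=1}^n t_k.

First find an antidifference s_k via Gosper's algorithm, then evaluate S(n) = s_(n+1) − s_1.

Compute t_(k+1)/t_k: get (k + 1)/(k + 3).
Take A(k)=k + 1, B(k)=k + 3, C(k)=1.
f must satisfy (k + 1)·f(k+1) − (k + 2)·f(k) = 1.
deg f ≤ 1 (via 1,1,0).
Solve for f: f(k) = k (degree 1 ≤ 1).
R(k) = B(k−1)·f(k)/C(k) = k*(k + 2); s_k = R·t_k = -k/(k + 1).
s_(k+1) − s_k = -1/(k**2 + 3*k + 2) = t_k.
Σ_(k=1)^n t_k = s_(n+1) − s_(1) = ((-n - 1)/(n + 2)) − (-1/2), i.e. -n/(2*n + 4).

S(n) = -n/(2*n + 4)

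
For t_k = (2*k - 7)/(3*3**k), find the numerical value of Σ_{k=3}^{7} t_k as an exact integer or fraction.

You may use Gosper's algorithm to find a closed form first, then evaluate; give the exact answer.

r(k) = (2*k - 5)/(3*(2*k - 7)) after simplifying.
Factor: A=1/3; B=1; C=k - 7/2.
Need (1/3)·f(k+1) − (1)·f(k) = k - 7/2.
Bound: deg f ≤ 1.
A polynomial solution: f(k) = -3*(k - 3)/2.
Get s_k = R·t_k = (3 - k)/3**k with R(k) = B(k−1)f(k)/C(k) = -3*(k - 3)/(2*k - 7).
Verify: (2*k - 7)/(3*3**k) matches t_k.
Σ_(k=3)^(7) t_k = s_(8) − s_(3) = -5/6561 − (0) = -5/6561.

Σ = -5/6561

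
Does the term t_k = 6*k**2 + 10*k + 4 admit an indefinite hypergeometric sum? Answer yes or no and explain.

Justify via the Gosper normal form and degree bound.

Yes. s_k = 2*k**2*(k + 1).

t_(k+1)/t_k = (3*k**2 + 11*k + 10)/(3*k**2 + 5*k + 2).
A = 1, B = 1, C = k**2 + 5*k/3 + 2/3.
Need (1)·f(k+1) − (1)·f(k) = k**2 + 5*k/3 + 2/3.
From deg A=0, deg B=0, deg C=2: d=3.
Solve for f: f(k) = k**2*(k + 1)/3 (degree 3 ≤ 3).
R(k) = B(k−1)·f(k)/C(k) = k**2/(3*k + 2); s_k = R·t_k = 2*k**2*(k + 1).
Verify: 6*k**2 + 10*k + 4 matches t_k.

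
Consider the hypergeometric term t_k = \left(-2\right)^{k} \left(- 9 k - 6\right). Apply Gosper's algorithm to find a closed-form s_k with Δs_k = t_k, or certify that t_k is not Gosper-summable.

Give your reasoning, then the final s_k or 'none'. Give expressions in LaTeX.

Step 1: r(k) = 2*(-3*k - 5)/(3*k + 2).
Take A(k)=-2, B(k)=1, C(k)=k + 2/3.
Set up (-2)·f(k+1) − (1)·f(k) − (k + 2/3) = 0.
From deg A=0, deg B=0, deg C=1: d=1.
Solving with deg f ≤ 1: f(k) = -k/3.
R(k) = B(k−1)·f(k)/C(k) = -k/(3*k + 2); s_k = R·t_k = 3*(-2)**k*k.
Δs = (-2)**k*(-9*k - 6), as required.

s_k = 3 \left(-2\right)^{k} k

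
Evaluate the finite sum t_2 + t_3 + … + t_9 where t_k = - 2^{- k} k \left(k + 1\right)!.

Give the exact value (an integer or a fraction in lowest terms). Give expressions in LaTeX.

Σ = -155919/2

Step 1: r(k) = (k + 1)*(k + 2)/(2*k).
Normal form (A,B,C) = (k/2 + 1, 1, k).
Key eq: (k/2 + 1)·f(k+1) = (1)·f(k) + (k).
Degrees (1,0,1) ⇒ d ≤ 0.
Solving with deg f ≤ 0: f(k) = 2.
R(k) = B(k−1)·f(k)/C(k) = 2/k; s_k = R·t_k = -2**(1 - k)*factorial(k + 1).
Check: Δs_k = -k*factorial(k + 1)/2**k. ✓
Evaluate s at k=10 and k=2: -155925/2 and -3; difference -155919/2.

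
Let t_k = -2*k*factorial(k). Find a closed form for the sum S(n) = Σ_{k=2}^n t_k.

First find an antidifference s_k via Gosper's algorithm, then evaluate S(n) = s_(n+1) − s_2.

t_(k+1)/t_k = (k + 1)**2/k.
So A=k + 1 and B=1, with C=k.
Need (k + 1)·f(k+1) − (1)·f(k) = k.
Bound: deg f ≤ 0.
A polynomial solution: f(k) = 1.
R(k) = B(k−1)·f(k)/C(k) = 1/k; s_k = R·t_k = -2*factorial(k).
Check: Δs_k = -2*k*factorial(k). ✓
Evaluate: s_(n+1) = -2*factorial(n + 1); subtract s_(2) = -4 ⇒ S(n) = 4 - 2*factorial(n + 1).

S(n) = 4 - 2*factorial(n + 1)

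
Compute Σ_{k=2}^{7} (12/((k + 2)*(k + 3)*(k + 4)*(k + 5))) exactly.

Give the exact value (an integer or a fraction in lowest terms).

Σ = 1/33

r(k) = (k + 2)/(k + 6) after simplifying.
A = k + 2, B = k + 6, C = 1.
Key eq: (k + 2)·f(k+1) = (k + 5)·f(k) + (1).
Bound: deg f ≤ 3.
A polynomial solution: f(k) = k*(k**2 + 9*k + 26)/72.
R(k) = B(k−1)·f(k)/C(k) = k*(k + 5)*(k**2 + 9*k + 26)/72; s_k = R·t_k = k*(k**2 + 9*k + 26)/(6*(k + 2)*(k + 3)*(k + 4)).
Verify: 12/(k**4 + 14*k**3 + 71*k**2 + 154*k + 120) matches t_k.
Telescoping: Σ = s_(8) − s_(2) = 9/55 − (2/15) = 1/33.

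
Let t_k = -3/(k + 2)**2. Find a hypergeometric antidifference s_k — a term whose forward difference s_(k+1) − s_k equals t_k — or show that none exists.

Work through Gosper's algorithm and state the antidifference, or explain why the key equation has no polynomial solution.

none — t_k is not Gosper-summable

t_(k+1)/t_k = (k + 2)**2/(k + 3)**2.
So A=k**2 + 4*k + 4 and B=k**2 + 6*k + 9, with C=1.
f must satisfy (k**2 + 4*k + 4)·f(k+1) − (k**2 + 4*k + 4)·f(k) = 1.
Bound: deg f ≤ 0.
Write f(k) = c0. Then LHS − RHS = -1, requiring -1 = 0: contradictory. No certificate.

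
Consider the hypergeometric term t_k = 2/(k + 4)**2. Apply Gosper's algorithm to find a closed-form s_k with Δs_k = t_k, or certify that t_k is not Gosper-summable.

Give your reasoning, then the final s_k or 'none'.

t_(k+1)/t_k = (k + 4)**2/(k + 5)**2.
Normal form (A,B,C) = (k**2 + 8*k + 16, k**2 + 10*k + 25, 1).
Solve (k**2 + 8*k + 16)·f(k+1) − (k**2 + 8*k + 16)·f(k) = 1.
Degrees (2,2,0) ⇒ d ≤ 0.
Put f(k) = c0: A·f(k+1) − B(k−1)·f(k) − C = -1; need -1 = 0 — inconsistent ⇒ no f, not summable.

no hypergeometric antidifference exists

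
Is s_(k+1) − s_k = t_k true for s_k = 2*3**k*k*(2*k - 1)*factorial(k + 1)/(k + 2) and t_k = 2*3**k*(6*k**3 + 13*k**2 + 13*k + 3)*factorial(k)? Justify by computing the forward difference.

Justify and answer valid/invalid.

s_(k+1) = 6*3**k*(k + 1)*(2*k + 1)*factorial(k + 2)/(k + 3)
s_(k+1) − s_k = 2*3**k*(6*k**4 + 31*k**3 + 58*k**2 + 51*k + 12)*factorial(k + 1)/((k + 2)*(k + 3))
(s_(k+1) − s_k) − t_k = -2*3**k*(2*k**2 + 3*k + 3)*(3*k**2 + 8*k + 2)*factorial(k)/((k + 2)*(k + 3))

Invalid: residual -2*3**k*(2*k**2 + 3*k + 3)*(3*k**2 + 8*k + 2)*factorial(k)/((k + 2)*(k + 3)) ≠ 0.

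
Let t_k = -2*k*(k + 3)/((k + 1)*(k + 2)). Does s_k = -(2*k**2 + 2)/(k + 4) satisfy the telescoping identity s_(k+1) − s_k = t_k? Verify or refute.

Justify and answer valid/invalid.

s_(k+1) = 2*(-(k + 1)**2 - 1)/(k + 5)
s_(k+1) − s_k = 2*(-k**2 - 9*k - 3)/(k**2 + 9*k + 20)
(s_(k+1) − s_k) − t_k = 6*(5*k**2 + 11*k - 2)/(k**4 + 12*k**3 + 49*k**2 + 78*k + 40)

Invalid: residual 6*(5*k**2 + 11*k - 2)/(k**4 + 12*k**3 + 49*k**2 + 78*k + 40) ≠ 0.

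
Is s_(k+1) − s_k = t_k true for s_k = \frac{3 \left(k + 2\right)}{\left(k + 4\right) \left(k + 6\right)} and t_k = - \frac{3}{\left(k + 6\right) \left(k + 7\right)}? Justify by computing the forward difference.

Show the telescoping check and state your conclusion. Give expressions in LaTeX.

s_(k+1) = 3*(k + 3)/((k + 5)*(k + 7))
s_(k+1) − s_k = 3*(-k**2 - 5*k + 2)/(k**4 + 22*k**3 + 179*k**2 + 638*k + 840)
(s_(k+1) − s_k) − t_k = 6*(2*k + 11)/(k**4 + 22*k**3 + 179*k**2 + 638*k + 840)

Invalid: residual \frac{6 \left(2 k + 11\right)}{k^{4} + 22 k^{3} + 179 k^{2} + 638 k + 840} ≠ 0.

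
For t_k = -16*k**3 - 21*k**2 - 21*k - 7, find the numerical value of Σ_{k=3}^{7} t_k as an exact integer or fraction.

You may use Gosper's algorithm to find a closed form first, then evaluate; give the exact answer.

Σ = -15795

Ratio r(k) = (16*k**3 + 69*k**2 + 111*k + 65)/(16*k**3 + 21*k**2 + 21*k + 7).
Take A(k)=1, B(k)=1, C(k)=k**3 + 21*k**2/16 + 21*k/16 + 7/16.
Need (1)·f(k+1) − (1)·f(k) = k**3 + 21*k**2/16 + 21*k/16 + 7/16.
deg f ≤ 4 (via 0,0,3).
Solve for f: f(k) = k**2*(4*k**2 - k + 4)/16 (degree 4 ≤ 4).
Certificate R = B(k−1)f/C = k**2*(4*k**2 - k + 4)/(16*k**3 + 21*k**2 + 21*k + 7) gives s_k = k**2*(-4*k**2 + k - 4).
Verify: -16*k**3 - 21*k**2 - 21*k - 7 matches t_k.
Evaluate s at k=8 and k=3: -16128 and -333; difference -15795.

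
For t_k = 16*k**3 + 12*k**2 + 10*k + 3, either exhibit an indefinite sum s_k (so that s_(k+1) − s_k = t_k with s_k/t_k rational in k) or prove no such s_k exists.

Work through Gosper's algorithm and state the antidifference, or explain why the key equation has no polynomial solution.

s_k = k**2*(4*k**2 - 4*k + 3)

t_(k+1)/t_k = (16*k**3 + 60*k**2 + 82*k + 41)/(16*k**3 + 12*k**2 + 10*k + 3).
Gosper form: A/B · C(k+1)/C(k) with A=1, B=1, C=k**3 + 3*k**2/4 + 5*k/8 + 3/16.
Need (1)·f(k+1) − (1)·f(k) = k**3 + 3*k**2/4 + 5*k/8 + 3/16.
d = 4 from the (0,0,3) case.
Match coefficients ⇒ f(k) = k**2*(4*k**2 - 4*k + 3)/16.
Then R = B(k−1)f/C = k**2*(4*k**2 - 4*k + 3)/(16*k**3 + 12*k**2 + 10*k + 3), so s_k = R(k)·t_k = k**2*(4*k**2 - 4*k + 3).
s_(k+1) − s_k = 16*k**3 + 12*k**2 + 10*k + 3 = t_k.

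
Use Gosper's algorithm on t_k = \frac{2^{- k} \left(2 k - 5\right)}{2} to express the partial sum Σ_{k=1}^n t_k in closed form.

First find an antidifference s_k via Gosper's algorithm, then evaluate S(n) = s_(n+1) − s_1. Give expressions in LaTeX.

S(n) = 2^{- n - 1} \left(- 2^{n} - 2 n + 1\right)

Step 1: r(k) = (2*k - 3)/(2*(2*k - 5)).
Normal form (A,B,C) = (1/2, 1, k - 5/2).
Solve (1/2)·f(k+1) − (1)·f(k) = k - 5/2.
Degrees (0,0,1) ⇒ d ≤ 1.
Match coefficients ⇒ f(k) = 3 - 2*k.
Certificate R = B(k−1)f/C = -2*(2*k - 3)/(2*k - 5) gives s_k = (3 - 2*k)/2**k.
Verify: (2*k - 5)/(2*2**k) matches t_k.
Telescope: S(n) = s_(n+1) − s_(1) = 2**(-n - 1)*(1 - 2*n) − (1/2) = 2**(-n - 1)*(-2**n - 2*n + 1).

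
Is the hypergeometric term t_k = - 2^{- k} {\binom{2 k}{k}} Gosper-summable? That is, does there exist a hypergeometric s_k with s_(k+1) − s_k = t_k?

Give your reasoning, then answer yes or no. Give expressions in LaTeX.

The ratio is (2*k + 1)/(k + 1).
Normal form (A,B,C) = (2*k + 1, k + 1, 1).
Need (2*k + 1)·f(k+1) − (k)·f(k) = 1.
From deg A=1, deg B=1, deg C=0: d=-1.
Negative degree bound (-1): no f exists, t_k not Gosper-summable.

No — key equation has no polynomial f.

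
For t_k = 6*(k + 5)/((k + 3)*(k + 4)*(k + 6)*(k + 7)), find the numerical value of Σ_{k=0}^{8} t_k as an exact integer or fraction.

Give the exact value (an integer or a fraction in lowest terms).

Compute t_(k+1)/t_k: get (k + 3)*(k + 6)**2/((k + 5)**2*(k + 8)).
Factor: A=k + 3; B=k + 8; C=k**2 + 10*k + 25.
f must satisfy (k + 3)·f(k+1) − (k + 7)·f(k) = k**2 + 10*k + 25.
d = 4 from the (1,1,2) case.
A polynomial solution: f(k) = k*(k + 4)*(k + 5)*(k + 9)/36.
So s_k = (B(k−1)f/C)·t_k = (k*(k + 4)*(k + 7)*(k + 9)/(36*(k + 5)))·t_k = k*(k + 9)/(6*(k**2 + 9*k + 18)).
Verify: 6*(k + 5)/(k**4 + 20*k**3 + 145*k**2 + 450*k + 504) matches t_k.
Sum = s_(9) − s_(0); s_(9) = 3/20, s_(0) = 0 ⇒ 3/20.

Σ = 3/20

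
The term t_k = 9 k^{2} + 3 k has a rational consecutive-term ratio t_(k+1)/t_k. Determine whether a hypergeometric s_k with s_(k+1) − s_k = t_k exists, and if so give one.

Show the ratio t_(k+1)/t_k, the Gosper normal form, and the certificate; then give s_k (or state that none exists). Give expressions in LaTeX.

s_k = 3 k^{2} \left(k - 1\right)

t_(k+1)/t_k = (k + 3*(k + 1)**2 + 1)/(k*(3*k + 1)).
Gosper form: A/B · C(k+1)/C(k) with A=1, B=1, C=k**2 + k/3.
Set up (1)·f(k+1) − (1)·f(k) − (k**2 + k/3) = 0.
deg f ≤ 3 (via 0,0,2).
Match coefficients ⇒ f(k) = k**2*(k - 1)/3.
So s_k = (B(k−1)f/C)·t_k = (k*(k - 1)/(3*k + 1))·t_k = 3*k**2*(k - 1).
Δs = 3*k*(3*k + 1), as required.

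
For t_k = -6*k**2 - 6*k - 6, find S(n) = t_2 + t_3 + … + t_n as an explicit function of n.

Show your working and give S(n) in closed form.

S(n) = -2*n**3 - 6*n**2 - 10*n + 18

Step 1: r(k) = (k + (k + 1)**2 + 2)/(k**2 + k + 1).
Normal form (A,B,C) = (1, 1, k**2 + k + 1).
f must satisfy (1)·f(k+1) − (1)·f(k) = k**2 + k + 1.
Degrees (0,0,2) ⇒ d ≤ 3.
Coefficient equations give f(k) = k*(k**2 + 2)/3.
Then R = B(k−1)f/C = k*(k**2 + 2)/(3*(k**2 + k + 1)), so s_k = R(k)·t_k = 2*k*(-k**2 - 2).
Verify: -6*k**2 - 6*k - 6 matches t_k.
Σ_(k=2)^n t_k = s_(n+1) − s_(2) = (-2*n**3 - 6*n**2 - 10*n - 6) − (-24), i.e. -2*n**3 - 6*n**2 - 10*n + 18.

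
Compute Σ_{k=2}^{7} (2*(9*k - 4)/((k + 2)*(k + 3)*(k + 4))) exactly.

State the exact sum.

Σ = 117/110

Ratio r(k) = (k + 2)*(9*k + 5)/((k + 5)*(9*k - 4)).
So A=k + 2 and B=k + 5, with C=k - 4/9.
f must satisfy (k + 2)·f(k+1) − (k + 4)·f(k) = k - 4/9.
deg f ≤ 2 (via 1,1,1).
Coefficient equations give f(k) = k*(7*k - 19)/54.
Then R = B(k−1)f/C = k*(k + 4)*(7*k - 19)/(6*(9*k - 4)), so s_k = R(k)·t_k = k*(7*k - 19)/(3*(k + 2)*(k + 3)).
s_(k+1) − s_k = 2*(9*k - 4)/(k**3 + 9*k**2 + 26*k + 24) = t_k.
Evaluate s at k=8 and k=2: 148/165 and -1/6; difference 117/110.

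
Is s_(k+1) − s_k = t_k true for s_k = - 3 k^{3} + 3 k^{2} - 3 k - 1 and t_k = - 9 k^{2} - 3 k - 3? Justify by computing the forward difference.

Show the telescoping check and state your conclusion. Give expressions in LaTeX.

Valid: the claim telescopes to t_k.

s_(k+1) = -3*k**3 - 6*k**2 - 6*k - 4
s_(k+1) − s_k = -9*k**2 - 3*k - 3
(s_(k+1) − s_k) − t_k = 0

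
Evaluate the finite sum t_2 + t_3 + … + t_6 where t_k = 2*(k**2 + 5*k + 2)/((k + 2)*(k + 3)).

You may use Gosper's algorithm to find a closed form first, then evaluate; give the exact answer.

Σ = 80/9

r(k) = (k + 2)*(5*k + (k + 1)**2 + 7)/((k + 4)*(k**2 + 5*k + 2)) after simplifying.
Gosper form: A/B · C(k+1)/C(k) with A=k + 2, B=k + 4, C=k**2 + 5*k + 2.
f must satisfy (k + 2)·f(k+1) − (k + 3)·f(k) = k**2 + 5*k + 2.
deg f ≤ 2 (via 1,1,2).
Coefficient equations give f(k) = k**2.
So s_k = (B(k−1)f/C)·t_k = (k**2*(k + 3)/(k**2 + 5*k + 2))·t_k = 2*k**2/(k + 2).
s_(k+1) − s_k = 2*(k**2 + 5*k + 2)/(k**2 + 5*k + 6) = t_k.
Evaluate s at k=7 and k=2: 98/9 and 2; difference 80/9.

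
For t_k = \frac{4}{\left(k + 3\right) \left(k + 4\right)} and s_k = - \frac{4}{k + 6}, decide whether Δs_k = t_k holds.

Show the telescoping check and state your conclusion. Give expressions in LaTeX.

Invalid: residual \frac{24 \left(- k - 5\right)}{k^{4} + 20 k^{3} + 145 k^{2} + 450 k + 504} ≠ 0.

s_(k+1) = -4/(k + 7)
s_(k+1) − s_k = 4/((k + 6)*(k + 7))
(s_(k+1) − s_k) − t_k = 24*(-k - 5)/(k**4 + 20*k**3 + 145*k**2 + 450*k + 504)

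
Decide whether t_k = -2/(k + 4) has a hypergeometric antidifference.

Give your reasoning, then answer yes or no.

Step 1: r(k) = (k + 4)/(k + 5).
So A=k + 4 and B=k + 5, with C=1.
f must satisfy (k + 4)·f(k+1) − (k + 4)·f(k) = 1.
Degrees (1,1,0) ⇒ d ≤ 0.
Put f(k) = c0: A·f(k+1) − B(k−1)·f(k) − C = -1; need -1 = 0 — inconsistent ⇒ no f, not summable.

No — t_k has no hypergeometric antidifference.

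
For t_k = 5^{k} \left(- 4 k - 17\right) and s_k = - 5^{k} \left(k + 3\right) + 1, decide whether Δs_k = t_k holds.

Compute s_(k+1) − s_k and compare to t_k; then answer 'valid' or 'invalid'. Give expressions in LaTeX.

Valid: the claim telescopes to t_k.

s_(k+1) = -5*5**k*(k + 4) + 1
s_(k+1) − s_k = 5**k*(-4*k - 17)
(s_(k+1) − s_k) − t_k = 0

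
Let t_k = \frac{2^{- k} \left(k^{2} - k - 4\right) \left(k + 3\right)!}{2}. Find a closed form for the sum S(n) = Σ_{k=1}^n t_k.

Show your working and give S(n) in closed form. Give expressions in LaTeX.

Step 1: r(k) = (k**3 + 5*k**2 - 16)/(2*(k**2 - k - 4)).
A = k/2 + 2, B = 1, C = k**2 - k - 4.
Need (k/2 + 2)·f(k+1) − (1)·f(k) = k**2 - k - 4.
Degrees (1,0,2) ⇒ d ≤ 1.
Coefficient equations give f(k) = 2*(k - 4).
So s_k = (B(k−1)f/C)·t_k = (2*(k - 4)/(k**2 - k - 4))·t_k = (k - 4)*factorial(k + 3)/2**k.
Δs = (k**2 - k - 4)*factorial(k + 3)/(2*2**k), as required.
Σ_(k=1)^n t_k = s_(n+1) − s_(1) = (2**(-n - 1)*(n - 3)*factorial(n + 4)) − (-36), i.e. 36 + n*factorial(n + 4)/(2*2**n) - 3*factorial(n + 4)/(2*2**n).

S(n) = 36 + \frac{2^{- n} n \left(n + 4\right)!}{2} - \frac{3 \cdot 2^{- n} \left(n + 4\right)!}{2}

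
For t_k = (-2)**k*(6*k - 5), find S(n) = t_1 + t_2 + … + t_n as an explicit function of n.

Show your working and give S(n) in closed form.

Step 1: r(k) = 2*(-6*k - 1)/(6*k - 5).
Take A(k)=-2, B(k)=1, C(k)=k - 5/6.
Need (-2)·f(k+1) − (1)·f(k) = k - 5/6.
From deg A=0, deg B=0, deg C=1: d=1.
Match coefficients ⇒ f(k) = -(2*k - 3)/6.
Get s_k = R·t_k = (-2)**k*(3 - 2*k) with R(k) = B(k−1)f(k)/C(k) = -(2*k - 3)/(6*k - 5).
Δs = (-2)**k*(6*k - 5), as required.
s_(n+1) = (-2)**(n + 1)*(1 - 2*n) and s_(1) = -2, so S(n) = 4*(-2)**n*n - 2*(-2)**n + 2.

S(n) = 4*(-2)**n*n - 2*(-2)**n + 2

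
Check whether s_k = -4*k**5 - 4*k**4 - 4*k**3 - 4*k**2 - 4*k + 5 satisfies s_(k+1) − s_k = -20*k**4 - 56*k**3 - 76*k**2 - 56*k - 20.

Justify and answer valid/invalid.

valid (s_(k+1) − s_k reduces to t_k)

s_(k+1) = -4*k**5 - 24*k**4 - 60*k**3 - 80*k**2 - 60*k - 15
s_(k+1) − s_k = -20*k**4 - 56*k**3 - 76*k**2 - 56*k - 20
(s_(k+1) − s_k) − t_k = 0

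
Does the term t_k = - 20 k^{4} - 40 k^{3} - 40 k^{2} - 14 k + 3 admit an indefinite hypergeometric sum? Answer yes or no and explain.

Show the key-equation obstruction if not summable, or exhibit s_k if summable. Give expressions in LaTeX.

r(k) = (20*k**4 + 120*k**3 + 280*k**2 + 294*k + 111)/(20*k**4 + 40*k**3 + 40*k**2 + 14*k - 3) after simplifying.
Normal form (A,B,C) = (1, 1, k**4 + 2*k**3 + 2*k**2 + 7*k/10 - 3/20).
Set up (1)·f(k+1) − (1)·f(k) − (k**4 + 2*k**3 + 2*k**2 + 7*k/10 - 3/20) = 0.
deg f ≤ 5 (via 0,0,4).
A polynomial solution: f(k) = k*(4*k**4 - 3*k - 4)/20.
Certificate R = B(k−1)f/C = k*(4*k**4 - 3*k - 4)/(20*k**4 + 40*k**3 + 40*k**2 + 14*k - 3) gives s_k = k*(-4*k**4 + 3*k + 4).
Check: Δs_k = -20*k**4 - 40*k**3 - 40*k**2 - 14*k + 3. ✓

Yes. s_k = k \left(- 4 k^{4} + 3 k + 4\right).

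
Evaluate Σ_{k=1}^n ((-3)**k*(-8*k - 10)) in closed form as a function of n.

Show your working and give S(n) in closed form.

The ratio is 3*(-4*k - 9)/(4*k + 5).
Factor: A=-3; B=1; C=k + 5/4.
Set up (-3)·f(k+1) − (1)·f(k) − (k + 5/4) = 0.
deg f ≤ 1 (via 0,0,1).
A polynomial solution: f(k) = -(2*k + 1)/8.
So s_k = (B(k−1)f/C)·t_k = (-(2*k + 1)/(2*(4*k + 5)))·t_k = (-3)**k*(2*k + 1).
Verify: (-3)**k*(-8*k - 10) matches t_k.
s_(n+1) = (-3)**(n + 1)*(2*n + 3) and s_(1) = -9, so S(n) = -6*(-3)**n*n - 9*(-3)**n + 9.

S(n) = -6*(-3)**n*n - 9*(-3)**n + 9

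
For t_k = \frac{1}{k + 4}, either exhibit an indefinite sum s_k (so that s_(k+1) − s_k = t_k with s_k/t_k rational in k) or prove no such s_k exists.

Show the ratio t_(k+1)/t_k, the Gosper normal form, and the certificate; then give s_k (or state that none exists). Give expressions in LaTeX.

r(k) = (k + 4)/(k + 5) after simplifying.
A = k + 4, B = k + 5, C = 1.
Need (k + 4)·f(k+1) − (k + 4)·f(k) = 1.
d = 0 from the (1,1,0) case.
f = c0 ⇒ A·f(k+1) − B(k−1)·f(k) − C = -1. The system {-1 = 0} is inconsistent; no antidifference.

none — t_k is not Gosper-summable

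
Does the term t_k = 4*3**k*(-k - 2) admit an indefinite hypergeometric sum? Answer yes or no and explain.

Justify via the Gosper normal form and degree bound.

Yes. s_k = 3**k*(-2*k - 1).

t_(k+1)/t_k = 3*(k + 3)/(k + 2).
Take A(k)=3, B(k)=1, C(k)=k + 2.
Solve (3)·f(k+1) − (1)·f(k) = k + 2.
d = 1 from the (0,0,1) case.
Match coefficients ⇒ f(k) = (2*k + 1)/4.
So s_k = (B(k−1)f/C)·t_k = ((2*k + 1)/(4*(k + 2)))·t_k = 3**k*(-2*k - 1).
s_(k+1) − s_k = 4*3**k*(-k - 2) = t_k.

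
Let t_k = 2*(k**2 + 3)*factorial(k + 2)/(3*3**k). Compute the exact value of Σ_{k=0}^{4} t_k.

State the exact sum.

Σ = 4588/27

t_(k+1)/t_k = (k + 3)*((k + 1)**2 + 3)/(3*(k**2 + 3)).
Factor: A=k/3 + 1; B=1; C=k**2 + 3.
Need (k/3 + 1)·f(k+1) − (1)·f(k) = k**2 + 3.
Degrees (1,0,2) ⇒ d ≤ 1.
Coefficient equations give f(k) = 3*(k - 1).
Certificate R = B(k−1)f/C = 3*(k - 1)/(k**2 + 3) gives s_k = 2*(k - 1)*factorial(k + 2)/3**k.
Δs = 2*(k**2 + 3)*factorial(k + 2)/(3*3**k), as required.
Telescoping: Σ = s_(5) − s_(0) = 4480/27 − (-4) = 4588/27.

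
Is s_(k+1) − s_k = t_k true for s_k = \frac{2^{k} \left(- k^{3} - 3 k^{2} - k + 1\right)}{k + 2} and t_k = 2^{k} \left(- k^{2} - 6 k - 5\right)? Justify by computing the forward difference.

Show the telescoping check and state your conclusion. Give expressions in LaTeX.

Invalid: residual \frac{2^{k} \left(k^{3} + 7 k^{2} + 15 k + 11\right)}{k^{2} + 5 k + 6} ≠ 0.

s_(k+1) = 2**(k + 1)*(-k - (k + 1)**3 - 3*(k + 1)**2)/(k + 3)
s_(k+1) − s_k = 2**k*(-k**4 - 10*k**3 - 34*k**2 - 46*k - 19)/(k**2 + 5*k + 6)
(s_(k+1) − s_k) − t_k = 2**k*(k**3 + 7*k**2 + 15*k + 11)/(k**2 + 5*k + 6)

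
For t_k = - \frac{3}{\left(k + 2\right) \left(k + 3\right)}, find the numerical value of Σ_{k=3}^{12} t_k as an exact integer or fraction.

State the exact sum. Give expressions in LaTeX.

Σ = -2/5

The ratio is (k + 2)/(k + 4).
A = k + 2, B = k + 4, C = 1.
Key eq: (k + 2)·f(k+1) = (k + 3)·f(k) + (1).
Degrees (1,1,0) ⇒ d ≤ 1.
Solving with deg f ≤ 1: f(k) = k/2.
R(k) = B(k−1)·f(k)/C(k) = k*(k + 3)/2; s_k = R·t_k = -3*k/(2*k + 4).
Check: Δs_k = -3/(k**2 + 5*k + 6). ✓
Sum = s_(13) − s_(3); s_(13) = -13/10, s_(3) = -9/10 ⇒ -2/5.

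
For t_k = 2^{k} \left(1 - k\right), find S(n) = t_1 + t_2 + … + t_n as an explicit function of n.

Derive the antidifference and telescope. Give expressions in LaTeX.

S(n) = - 2 \cdot 2^{n} n + 4 \cdot 2^{n} - 4

The ratio is 2*k/(k - 1).
Factor: A=2; B=1; C=k - 1.
f must satisfy (2)·f(k+1) − (1)·f(k) = k - 1.
Degrees (0,0,1) ⇒ d ≤ 1.
Match coefficients ⇒ f(k) = k - 3.
R(k) = B(k−1)·f(k)/C(k) = (k - 3)/(k - 1); s_k = R·t_k = 2**k*(3 - k).
Check: Δs_k = 2**k*(1 - k). ✓
Σ_(k=1)^n t_k = s_(n+1) − s_(1) = (2**(n + 1)*(2 - n)) − (4), i.e. -2*2**n*n + 4*2**n - 4.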